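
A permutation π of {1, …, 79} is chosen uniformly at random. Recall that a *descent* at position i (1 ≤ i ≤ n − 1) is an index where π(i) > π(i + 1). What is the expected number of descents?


Write X = Σ X_I over i = 1, …, 78, with X_I the indicator of one descent.
There are 78 indicators.
For each fixed i, the pair (π(i), π(i+1)) is a uniformly random ordered pair of distinct values from {1, …, 79}; by symmetry P[π(i) > π(i+1)] = 1/2.
By linearity: E[X] = 78 · (1/2) = (79 − 1) · (1/2) = 39 ≈ 39.0000.

E[X] = 39 = 39.0000.


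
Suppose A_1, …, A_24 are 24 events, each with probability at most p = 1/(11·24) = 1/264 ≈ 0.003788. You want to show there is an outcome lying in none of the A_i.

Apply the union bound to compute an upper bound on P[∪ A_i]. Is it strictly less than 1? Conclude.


Union bound: P[∪_{i=1}^{24} A_i] ≤ Σ_i P[A_i] ≤ 24·p = 24·(1/264) = 1/11.
Numerically: 1/11 ≈ 0.090909.
Is 1/11 < 1? YES.
Since P[∪ A_i] ≤ 1/11 < 1, the complement has P[∩ A_i^c] ≥ 1 − 1/11 = 10/11 > 0, so some outcome avoids every A_i.

24·p = 1/11 ≈ 0.090909; existence CERTIFIED by the union bound.


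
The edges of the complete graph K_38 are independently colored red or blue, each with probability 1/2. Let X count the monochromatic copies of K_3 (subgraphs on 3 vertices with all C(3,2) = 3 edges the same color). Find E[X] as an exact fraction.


Let X = Σ_S X_S over the C(38, 3) = 8436 subsets S of size 3, where X_S = 1 if the K_3 on S is monochromatic.
For a fixed S, the K_3 on S has C(3, 2) = 3 edges. P[all 3 edges red] = (1/2)^3, and likewise for blue, so P[monochromatic] = 2·(1/2)^3 = 2^{1 − 3} = 1/4.
By linearity of expectation: E[X] = C(38, 3) · 2^{1 − 3} = 8436 · 1/4 = 2109.
Numerically: E[X] ≈ 2109.000.

E[X] = C(38,3)·2^(1−C(3,2)) = 2109 ≈ 2109.000.


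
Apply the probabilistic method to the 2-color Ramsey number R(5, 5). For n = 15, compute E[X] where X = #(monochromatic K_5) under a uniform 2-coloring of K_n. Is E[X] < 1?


E[X] = C(15, 5) · 2^{1 − 10} = 3003 · 2^{−9} = 3003/512.
As a reduced fraction: E[X] = 3003/512 ≈ 5.8652344.
Is E[X] < 1? NO.
Since E[X] ≥ 1, the first-moment bound is inconclusive at n = 15; it does NOT by itself certify R(5, 5) > 15.

E[X] = 3003/512 ≈ 5.8652344; E[X] ≥ 1; first-moment method inconclusive here.


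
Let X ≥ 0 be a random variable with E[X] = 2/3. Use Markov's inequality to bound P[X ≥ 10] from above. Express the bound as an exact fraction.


μ = E[X] = 2/3, a = 10.
Markov: P[X ≥ 10] ≤ μ/a = (2/3)/10 = 1/15.
Numerically: ≈ 0.067.
(Since a = 10 > μ = 0.667, the bound 1/15 is < 1 and informative.)

P[X ≥ 10] ≤ 1/15 ≈ 0.067.


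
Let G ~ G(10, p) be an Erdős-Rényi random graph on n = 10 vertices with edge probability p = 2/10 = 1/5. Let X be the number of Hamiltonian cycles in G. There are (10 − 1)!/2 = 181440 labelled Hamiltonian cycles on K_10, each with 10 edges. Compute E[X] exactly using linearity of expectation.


K_10 has (10 − 1)!/2 = 181440 labelled Hamiltonian cycles.
For each such Hamiltonian cycle H, let X_H = 1 if all 10 edges of H are present in G. Then P[X_H = 1] = p^{10} = (1/5)^{10} = 1/9765625.
By linearity: E[X] = Σ_H E[X_H] = 181440 · p^{10} = 181440 · 1/9765625 = 36288/1953125.
Numerically: E[X] ≈ 0.018579.

E[X] = 181440 · (1/5)^{10} = 36288/1953125 ≈ 0.018579.


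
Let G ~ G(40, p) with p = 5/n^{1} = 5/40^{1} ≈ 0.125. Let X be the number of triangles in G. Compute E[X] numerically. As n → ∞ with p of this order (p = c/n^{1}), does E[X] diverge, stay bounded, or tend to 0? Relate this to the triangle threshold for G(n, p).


Number of potential triangles: C(40, 3) = 9880.
Each occurs with probability p³ ≈ (0.125)³ ≈ 1.9531250e-03.
By linearity: E[X] = C(40, 3)·p³ ≈ 9880 · 1.9531250e-03 ≈ 19.29688.
Here α = 1, so p = 5/n is exactly at the triangle threshold p ~ 1/n. Asymptotically E[X] → c³/6 = 5³/6 = 125/6 ≈ 20.83333, a bounded constant. In this regime the triangle count is asymptotically Poisson(c³/6).

E[X] ≈ 19.29688; in regime p = Θ(1/n^{1}) E[X] stays bounded (at the triangle threshold p ~ 1/n).


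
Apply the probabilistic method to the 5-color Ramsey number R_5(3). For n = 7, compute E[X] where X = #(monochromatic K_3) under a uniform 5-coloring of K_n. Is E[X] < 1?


E[X] = C(7, 3) · 5^{1 − 3} = 35 · 5^{−2} = 35/25.
As a reduced fraction: E[X] = 7/5 ≈ 1.400.
Is E[X] < 1? NO.
Since E[X] ≥ 1, the first-moment bound is inconclusive at n = 7; it does NOT by itself certify R_5(3) > 7.

E[X] = 7/5 ≈ 1.400; E[X] ≥ 1; first-moment method inconclusive here.


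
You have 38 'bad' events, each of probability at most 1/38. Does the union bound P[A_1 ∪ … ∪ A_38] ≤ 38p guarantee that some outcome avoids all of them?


Union bound: P[∪_{i=1}^{38} A_i] ≤ Σ_i P[A_i] ≤ 38·p = 38·(1/38) = 1.
Numerically: 1 ≈ 1.0000.
Is 1 < 1? NO.
Since the bound 1 is ≥ 1, the union bound is uninformative here; it does NOT by itself certify existence.

38·p = 1 ≈ 1.0000; existence NOT certified by the union bound.


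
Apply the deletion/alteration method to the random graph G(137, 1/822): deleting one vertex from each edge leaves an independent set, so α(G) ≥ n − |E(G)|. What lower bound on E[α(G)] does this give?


E[|E(G)|] = C(137, 2)·p = 9316 · (1/822) = 34/3.
E[α(G)] ≥ n − E[|E(G)|] = 137 − 34/3 = 377/3.
Numerically: ≈ 125.6667.
(This is only a lower bound; the true E[α(G)] may be larger.)

E[α(G)] ≥ 377/3 ≈ 125.6667.


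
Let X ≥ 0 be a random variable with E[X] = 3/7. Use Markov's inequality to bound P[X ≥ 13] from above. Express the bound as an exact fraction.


μ = E[X] = 3/7, a = 13.
Markov: P[X ≥ 13] ≤ μ/a = (3/7)/13 = 3/91.
Numerically: ≈ 0.0330.
(Since a = 13 > μ = 0.4286, the bound 3/91 is < 1 and informative.)

P[X ≥ 13] ≤ 3/91 ≈ 0.0330.


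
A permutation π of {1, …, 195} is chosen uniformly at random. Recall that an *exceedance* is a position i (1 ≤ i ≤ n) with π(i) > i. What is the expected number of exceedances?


Write X = Σ_{i=1}^{195} X_i, where X_i = 1_{π(i) > i}.
For each fixed i, π(i) is uniform over {1, …, 195} (marginal of a uniform permutation), so P[π(i) > i] = (n − i)/n. Summing: Σ_{i=1}^{195} (n − i)/n = (0 + 1 + … + 194)/195 = 195(195 − 1)/(2·195) = (195 − 1)/2.
Hence E[X] = Σ_{i=1}^{195} (195 − i)/195 = 97 ≈ 97.000.

E[X] = 97 = 97.000.


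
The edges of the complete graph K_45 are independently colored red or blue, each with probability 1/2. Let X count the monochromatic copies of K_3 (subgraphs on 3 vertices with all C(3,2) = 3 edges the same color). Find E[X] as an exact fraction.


Let X = Σ_S X_S over the C(45, 3) = 14190 subsets S of size 3, where X_S = 1 if the K_3 on S is monochromatic.
For a fixed S, the K_3 on S has C(3, 2) = 3 edges. P[all 3 edges red] = (1/2)^3, and likewise for blue, so P[monochromatic] = 2·(1/2)^3 = 2^{1 − 3} = 1/4.
Summing: E[X] = C(45, 3) · 2^{1 − 3} = 14190 · 1/4 = 7095/2.
Numerically: E[X] ≈ 3547.5000.

E[X] = C(45,3)·2^(1−C(3,2)) = 7095/2 ≈ 3547.5000.


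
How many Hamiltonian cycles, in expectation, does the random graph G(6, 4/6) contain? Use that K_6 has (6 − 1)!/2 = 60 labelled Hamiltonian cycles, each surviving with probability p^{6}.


K_6 has (6 − 1)!/2 = 60 labelled Hamiltonian cycles.
For each such Hamiltonian cycle H, let X_H = 1 if all 6 edges of H are present in G. Then P[X_H = 1] = p^{6} = (2/3)^{6} = 64/729.
By linearity: E[X] = Σ_H E[X_H] = 60 · p^{6} = 60 · 64/729 = 1280/243.
Numerically: E[X] ≈ 5.27.

E[X] = 60 · (2/3)^{6} = 1280/243 ≈ 5.27.


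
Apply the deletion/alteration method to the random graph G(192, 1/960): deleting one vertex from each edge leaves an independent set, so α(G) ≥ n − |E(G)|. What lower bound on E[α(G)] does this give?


E[|E(G)|] = C(192, 2)·p = 18336 · (1/960) = 191/10.
E[α(G)] ≥ n − E[|E(G)|] = 192 − 191/10 = 1729/10.
Numerically: ≈ 172.900000.
(This is only a lower bound; the true E[α(G)] may be larger.)

E[α(G)] ≥ 1729/10 ≈ 172.900000.


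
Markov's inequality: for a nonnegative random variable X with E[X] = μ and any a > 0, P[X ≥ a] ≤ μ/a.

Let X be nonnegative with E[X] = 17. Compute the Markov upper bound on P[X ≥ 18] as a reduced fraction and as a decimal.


μ = E[X] = 17, a = 18.
Markov: P[X ≥ 18] ≤ μ/a = (17)/18 = 17/18.
Numerically: ≈ 0.944.
(Since a = 18 > μ = 17.000, the bound 17/18 is < 1 and informative.)

P[X ≥ 18] ≤ 17/18 ≈ 0.944.


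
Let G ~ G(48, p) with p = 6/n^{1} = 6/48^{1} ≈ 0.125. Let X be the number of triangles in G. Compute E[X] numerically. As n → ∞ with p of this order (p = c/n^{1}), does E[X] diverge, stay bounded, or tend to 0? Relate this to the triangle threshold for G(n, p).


Number of potential triangles: C(48, 3) = 17296.
Each occurs with probability p³ ≈ (0.125)³ ≈ 1.953125e-03.
By linearity: E[X] = C(48, 3)·p³ ≈ 17296 · 1.953125e-03 ≈ 33.7812.
Here α = 1, so p = 6/n is exactly at the triangle threshold p ~ 1/n. Asymptotically E[X] → c³/6 = 6³/6 = 36 ≈ 36.0000, a bounded constant. In this regime the triangle count is asymptotically Poisson(c³/6).

E[X] ≈ 33.7812; in regime p = Θ(1/n^{1}) E[X] stays bounded (at the triangle threshold p ~ 1/n).


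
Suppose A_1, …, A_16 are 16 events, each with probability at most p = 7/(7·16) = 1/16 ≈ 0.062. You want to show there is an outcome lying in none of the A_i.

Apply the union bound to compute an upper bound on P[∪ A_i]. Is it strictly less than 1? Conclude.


Union bound: P[∪_{i=1}^{16} A_i] ≤ Σ_i P[A_i] ≤ 16·p = 16·(1/16) = 1.
Numerically: 1 ≈ 1.000.
Is 1 < 1? NO.
Since the bound 1 is ≥ 1, the union bound is uninformative here; it does NOT by itself certify existence.

16·p = 1 ≈ 1.000; existence NOT certified by the union bound.


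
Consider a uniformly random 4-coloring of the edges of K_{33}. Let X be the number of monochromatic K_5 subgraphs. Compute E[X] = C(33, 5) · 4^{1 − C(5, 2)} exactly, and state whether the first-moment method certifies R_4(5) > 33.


E[X] = C(33, 5) · 4^{1 − 10} = 237336 · 4^{−9} = 237336/262144.
As a reduced fraction: E[X] = 29667/32768 ≈ 0.905365.
Is E[X] < 1? YES.
Since E[X] < 1, there exists a 4-coloring of K_{33} with no monochromatic K_5; hence R_4(5) > 33.

E[X] = 29667/32768 ≈ 0.905365; E[X] < 1, so R_4(5) > 33.


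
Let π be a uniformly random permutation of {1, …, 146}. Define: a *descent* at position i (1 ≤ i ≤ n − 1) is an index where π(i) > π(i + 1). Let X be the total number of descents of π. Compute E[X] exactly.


Write X = Σ X_I over i = 1, …, 145, with X_I the indicator of one descent.
There are 145 indicators.
For each fixed i, the pair (π(i), π(i+1)) is a uniformly random ordered pair of distinct values from {1, …, 146}; by symmetry P[π(i) > π(i+1)] = 1/2.
By linearity: E[X] = 145 · (1/2) = (146 − 1) · (1/2) = 145/2 ≈ 72.500000.

E[X] = 145/2 = 72.500000.


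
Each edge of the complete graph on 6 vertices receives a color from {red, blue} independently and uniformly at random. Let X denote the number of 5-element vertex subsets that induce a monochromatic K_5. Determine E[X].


Let X = Σ_S X_S over the C(6, 5) = 6 subsets S of size 5, where X_S = 1 if the K_5 on S is monochromatic.
For a fixed S, the K_5 on S has C(5, 2) = 10 edges. P[all 10 edges red] = (1/2)^10, and likewise for blue, so P[monochromatic] = 2·(1/2)^10 = 2^{1 − 10} = 1/512.
By linearity of expectation: E[X] = C(6, 5) · 2^{1 − 10} = 6 · 1/512 = 3/256.
Numerically: E[X] ≈ 0.012.

E[X] = C(6,5)·2^(1−C(5,2)) = 3/256 ≈ 0.012.


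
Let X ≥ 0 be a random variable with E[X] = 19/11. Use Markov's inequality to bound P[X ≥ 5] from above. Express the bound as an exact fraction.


μ = E[X] = 19/11, a = 5.
Markov: P[X ≥ 5] ≤ μ/a = (19/11)/5 = 19/55.
Numerically: ≈ 0.34545.
(Since a = 5 > μ = 1.72727, the bound 19/55 is < 1 and informative.)

P[X ≥ 5] ≤ 19/55 ≈ 0.34545.


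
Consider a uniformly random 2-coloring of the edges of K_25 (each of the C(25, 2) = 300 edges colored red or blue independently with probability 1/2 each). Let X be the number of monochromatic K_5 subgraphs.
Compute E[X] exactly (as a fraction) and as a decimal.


Let X = Σ_S X_S over the C(25, 5) = 53130 subsets S of size 5, where X_S = 1 if the K_5 on S is monochromatic.
For a fixed S, the K_5 on S has C(5, 2) = 10 edges. P[all 10 edges red] = (1/2)^10, and likewise for blue, so P[monochromatic] = 2·(1/2)^10 = 2^{1 − 10} = 1/512.
By linearity of expectation: E[X] = C(25, 5) · 2^{1 − 10} = 53130 · 1/512 = 26565/256.
Numerically: E[X] ≈ 103.7695.

E[X] = C(25,5)·2^(1−C(5,2)) = 26565/256 ≈ 103.7695.


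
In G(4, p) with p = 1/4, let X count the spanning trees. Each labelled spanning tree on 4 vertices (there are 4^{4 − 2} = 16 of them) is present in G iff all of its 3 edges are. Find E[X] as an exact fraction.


K_4 has 4^{4 − 2} = 16 labelled spanning trees.
For each such spanning tree H, let X_H = 1 if all 3 edges of H are present in G. Then P[X_H = 1] = p^{3} = (1/4)^{3} = 1/64.
By linearity of expectation: E[X] = Σ_H E[X_H] = 16 · p^{3} = 16 · 1/64 = 1/4.
Numerically: E[X] ≈ 0.25.

E[X] = 16 · (1/4)^{3} = 1/4 ≈ 0.25.


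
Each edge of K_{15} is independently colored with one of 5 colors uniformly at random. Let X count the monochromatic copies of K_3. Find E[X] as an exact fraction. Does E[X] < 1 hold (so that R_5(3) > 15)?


E[X] = C(15, 3) · 5^{1 − 3} = 455 · 5^{−2} = 455/25.
As a reduced fraction: E[X] = 91/5 ≈ 18.2000.
Is E[X] < 1? NO.
Since E[X] ≥ 1, the first-moment bound is inconclusive at n = 15; it does NOT by itself certify R_5(3) > 15.

E[X] = 91/5 ≈ 18.2000; E[X] ≥ 1; first-moment method inconclusive here.


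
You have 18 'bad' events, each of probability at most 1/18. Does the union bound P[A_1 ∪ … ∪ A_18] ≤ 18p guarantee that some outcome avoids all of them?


Union bound: P[∪_{i=1}^{18} A_i] ≤ Σ_i P[A_i] ≤ 18·p = 18·(1/18) = 1.
Numerically: 1 ≈ 1.0000.
Is 1 < 1? NO.
Since the bound 1 is ≥ 1, the union bound is uninformative here; it does NOT by itself certify existence.

18·p = 1 ≈ 1.0000; existence NOT certified by the union bound.


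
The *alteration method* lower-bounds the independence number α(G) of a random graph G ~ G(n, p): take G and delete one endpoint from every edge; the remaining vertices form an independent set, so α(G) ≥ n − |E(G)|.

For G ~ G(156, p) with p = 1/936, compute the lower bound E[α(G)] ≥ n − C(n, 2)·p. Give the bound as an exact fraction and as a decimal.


E[|E(G)|] = C(156, 2)·p = 12090 · (1/936) = 155/12.
E[α(G)] ≥ n − E[|E(G)|] = 156 − 155/12 = 1717/12.
Numerically: ≈ 143.083.
(This is only a lower bound; the true E[α(G)] may be larger.)

E[α(G)] ≥ 1717/12 ≈ 143.083.


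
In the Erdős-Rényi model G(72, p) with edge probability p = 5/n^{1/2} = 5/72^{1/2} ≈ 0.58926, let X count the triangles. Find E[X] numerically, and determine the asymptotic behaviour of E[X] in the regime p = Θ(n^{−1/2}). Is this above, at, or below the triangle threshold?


Number of potential triangles: C(72, 3) = 59640.
Each occurs with probability p³ ≈ (0.58926)³ ≈ 2.0460266e-01.
By linearity: E[X] = C(72, 3)·p³ ≈ 59640 · 2.0460266e-01 ≈ 12202.50244.
Since α = 1/2 < 1, p = c/n^{1/2} ≫ 1/n is above the triangle threshold p ~ 1/n. Asymptotically E[X] ~ (c³/6)·n^{3(1−α)} = (5³/6)·n^{1.5} → ∞; triangles are abundant w.h.p.

E[X] ≈ 12202.50244; in regime p = Θ(1/n^{1/2}) E[X] diverges (above the triangle threshold p ~ 1/n).


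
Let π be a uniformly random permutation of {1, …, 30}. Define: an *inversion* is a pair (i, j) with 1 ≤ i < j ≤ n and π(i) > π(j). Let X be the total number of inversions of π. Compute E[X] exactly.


Write X = Σ X_I over the C(30, 2) = 435 pairs i < j, with X_I the indicator of one inversion.
There are 435 indicators.
For each fixed pair i < j, the values π(i) and π(j) are two distinct elements of {1, …, 30} in uniformly random order; by symmetry P[π(i) > π(j)] = 1/2.
By linearity: E[X] = 435 · (1/2) = C(30, 2) · (1/2) = 435/2 = 435/2 ≈ 217.5000.

E[X] = 435/2 = 217.5000.


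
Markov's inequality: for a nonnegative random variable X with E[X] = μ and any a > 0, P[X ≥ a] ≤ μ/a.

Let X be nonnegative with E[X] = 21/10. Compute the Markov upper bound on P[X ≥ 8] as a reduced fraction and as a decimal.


μ = E[X] = 21/10, a = 8.
Markov: P[X ≥ 8] ≤ μ/a = (21/10)/8 = 21/80.
Numerically: ≈ 0.26250.
(Since a = 8 > μ = 2.10000, the bound 21/80 is < 1 and informative.)

P[X ≥ 8] ≤ 21/80 ≈ 0.26250.


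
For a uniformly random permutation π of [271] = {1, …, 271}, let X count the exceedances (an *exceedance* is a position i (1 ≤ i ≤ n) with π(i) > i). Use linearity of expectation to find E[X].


Write X = Σ_{i=1}^{271} X_i, where X_i = 1_{π(i) > i}.
For each fixed i, π(i) is uniform over {1, …, 271} (marginal of a uniform permutation), so P[π(i) > i] = (n − i)/n. Summing: Σ_{i=1}^{271} (n − i)/n = (0 + 1 + … + 270)/271 = 271(271 − 1)/(2·271) = (271 − 1)/2.
Hence E[X] = Σ_{i=1}^{271} (271 − i)/271 = 135 ≈ 135.000.

E[X] = 135 = 135.000.


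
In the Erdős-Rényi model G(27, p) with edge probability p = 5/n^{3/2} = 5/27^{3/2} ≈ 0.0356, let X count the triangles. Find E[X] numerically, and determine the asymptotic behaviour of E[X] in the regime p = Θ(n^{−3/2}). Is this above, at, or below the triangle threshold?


Number of potential triangles: C(27, 3) = 2925.
Each occurs with probability p³ ≈ (0.0356)³ ≈ 4.52661e-05.
By linearity: E[X] = C(27, 3)·p³ ≈ 2925 · 4.52661e-05 ≈ 0.132.
Since α = 3/2 > 1, p = c/n^{3/2} = o(1/n) is below the triangle threshold p ~ 1/n. Asymptotically E[X] ~ (c³/6)·n^{3(1−α)} = (5³/6)·n^{-1.5} → 0, so by Markov's inequality G has no triangles w.h.p.

E[X] ≈ 0.132; in regime p = Θ(1/n^{3/2}) E[X] tends to 0 (below the triangle threshold p ~ 1/n).


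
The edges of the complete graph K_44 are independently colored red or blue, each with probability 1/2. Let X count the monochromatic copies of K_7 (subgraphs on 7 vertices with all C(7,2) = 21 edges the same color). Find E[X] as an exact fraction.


Let X = Σ_S X_S over the C(44, 7) = 38320568 subsets S of size 7, where X_S = 1 if the K_7 on S is monochromatic.
For a fixed S, the K_7 on S has C(7, 2) = 21 edges. P[all 21 edges red] = (1/2)^21, and likewise for blue, so P[monochromatic] = 2·(1/2)^21 = 2^{1 − 21} = 1/1048576.
By linearity: E[X] = C(44, 7) · 2^{1 − 21} = 38320568 · 1/1048576 = 4790071/131072.
Numerically: E[X] ≈ 36.54534.

E[X] = C(44,7)·2^(1−C(7,2)) = 4790071/131072 ≈ 36.54534.


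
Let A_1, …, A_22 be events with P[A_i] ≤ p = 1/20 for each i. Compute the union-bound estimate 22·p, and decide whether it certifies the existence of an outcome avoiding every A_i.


Union bound: P[∪_{i=1}^{22} A_i] ≤ Σ_i P[A_i] ≤ 22·p = 22·(1/20) = 11/10.
Numerically: 11/10 ≈ 1.1000.
Is 11/10 < 1? NO.
Since the bound 11/10 is ≥ 1, the union bound is uninformative here; it does NOT by itself certify existence.

22·p = 11/10 ≈ 1.1000; existence NOT certified by the union bound.


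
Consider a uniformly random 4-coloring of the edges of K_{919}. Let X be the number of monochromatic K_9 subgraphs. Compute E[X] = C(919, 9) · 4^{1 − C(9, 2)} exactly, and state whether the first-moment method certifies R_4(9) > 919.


E[X] = C(919, 9) · 4^{1 − 36} = 1238828681639563077558 · 4^{−35} = 1238828681639563077558/1180591620717411303424.
As a reduced fraction: E[X] = 619414340819781538779/590295810358705651712 ≈ 1.0493.
Is E[X] < 1? NO.
Since E[X] ≥ 1, the first-moment bound is inconclusive at n = 919; it does NOT by itself certify R_4(9) > 919.

E[X] = 619414340819781538779/590295810358705651712 ≈ 1.0493; E[X] ≥ 1; first-moment method inconclusive here.


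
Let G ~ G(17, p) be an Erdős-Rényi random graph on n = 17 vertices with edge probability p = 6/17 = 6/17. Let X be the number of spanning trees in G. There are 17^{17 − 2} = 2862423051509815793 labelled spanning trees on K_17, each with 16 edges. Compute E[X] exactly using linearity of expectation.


K_17 has 17^{17 − 2} = 2862423051509815793 labelled spanning trees.
For each such spanning tree H, let X_H = 1 if all 16 edges of H are present in G. Then P[X_H = 1] = p^{16} = (6/17)^{16} = 2821109907456/48661191875666868481.
By linearity of expectation: E[X] = Σ_H E[X_H] = 2862423051509815793 · p^{16} = 2862423051509815793 · 2821109907456/48661191875666868481 = 2821109907456/17.
Numerically: E[X] ≈ 1.65948e+11.

E[X] = 2862423051509815793 · (6/17)^{16} = 2821109907456/17 ≈ 1.65948e+11.


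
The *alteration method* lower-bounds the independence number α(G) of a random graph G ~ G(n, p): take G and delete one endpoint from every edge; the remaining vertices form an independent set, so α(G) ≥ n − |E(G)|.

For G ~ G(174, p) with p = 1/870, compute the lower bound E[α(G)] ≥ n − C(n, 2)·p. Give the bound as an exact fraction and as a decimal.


E[|E(G)|] = C(174, 2)·p = 15051 · (1/870) = 173/10.
E[α(G)] ≥ n − E[|E(G)|] = 174 − 173/10 = 1567/10.
Numerically: ≈ 156.70000.
(This is only a lower bound; the true E[α(G)] may be larger.)

E[α(G)] ≥ 1567/10 ≈ 156.70000.


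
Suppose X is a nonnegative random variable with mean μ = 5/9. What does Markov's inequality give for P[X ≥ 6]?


μ = E[X] = 5/9, a = 6.
Markov: P[X ≥ 6] ≤ μ/a = (5/9)/6 = 5/54.
Numerically: ≈ 0.092593.
(Since a = 6 > μ = 0.555556, the bound 5/54 is < 1 and informative.)

P[X ≥ 6] ≤ 5/54 ≈ 0.092593.


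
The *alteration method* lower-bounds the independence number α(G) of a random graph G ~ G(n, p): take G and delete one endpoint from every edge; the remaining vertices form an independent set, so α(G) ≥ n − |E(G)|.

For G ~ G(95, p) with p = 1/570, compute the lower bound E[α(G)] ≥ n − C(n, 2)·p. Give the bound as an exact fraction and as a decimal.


E[|E(G)|] = C(95, 2)·p = 4465 · (1/570) = 47/6.
E[α(G)] ≥ n − E[|E(G)|] = 95 − 47/6 = 523/6.
Numerically: ≈ 87.166667.
(This is only a lower bound; the true E[α(G)] may be larger.)

E[α(G)] ≥ 523/6 ≈ 87.166667.


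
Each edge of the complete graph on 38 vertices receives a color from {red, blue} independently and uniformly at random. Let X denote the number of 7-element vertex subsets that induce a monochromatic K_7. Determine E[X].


Let X = Σ_S X_S over the C(38, 7) = 12620256 subsets S of size 7, where X_S = 1 if the K_7 on S is monochromatic.
For a fixed S, the K_7 on S has C(7, 2) = 21 edges. P[all 21 edges red] = (1/2)^21, and likewise for blue, so P[monochromatic] = 2·(1/2)^21 = 2^{1 − 21} = 1/1048576.
By linearity: E[X] = C(38, 7) · 2^{1 − 21} = 12620256 · 1/1048576 = 394383/32768.
Numerically: E[X] ≈ 12.036.

E[X] = C(38,7)·2^(1−C(7,2)) = 394383/32768 ≈ 12.036.


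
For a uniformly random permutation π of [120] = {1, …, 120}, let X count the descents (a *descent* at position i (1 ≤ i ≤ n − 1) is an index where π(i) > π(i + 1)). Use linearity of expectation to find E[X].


Write X = Σ X_I over i = 1, …, 119, with X_I the indicator of one descent.
There are 119 indicators.
For each fixed i, the pair (π(i), π(i+1)) is a uniformly random ordered pair of distinct values from {1, …, 120}; by symmetry P[π(i) > π(i+1)] = 1/2.
By linearity: E[X] = 119 · (1/2) = (120 − 1) · (1/2) = 119/2 ≈ 59.5000.

E[X] = 119/2 = 59.5000.


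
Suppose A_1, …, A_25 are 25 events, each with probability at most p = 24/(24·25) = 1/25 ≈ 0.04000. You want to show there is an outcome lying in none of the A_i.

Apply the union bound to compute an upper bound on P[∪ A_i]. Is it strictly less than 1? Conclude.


Union bound: P[∪_{i=1}^{25} A_i] ≤ Σ_i P[A_i] ≤ 25·p = 25·(1/25) = 1.
Numerically: 1 ≈ 1.00000.
Is 1 < 1? NO.
Since the bound 1 is ≥ 1, the union bound is uninformative here; it does NOT by itself certify existence.

25·p = 1 ≈ 1.00000; existence NOT certified by the union bound.


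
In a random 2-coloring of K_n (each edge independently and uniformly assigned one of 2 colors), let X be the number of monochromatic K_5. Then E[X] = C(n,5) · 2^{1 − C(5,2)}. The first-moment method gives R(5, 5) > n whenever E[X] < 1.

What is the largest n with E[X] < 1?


We need C(n, 5) · 2^{1 − 10} < 1, i.e. C(n, 5) < 2^{10 − 1} = 512.
Check values of n near the boundary:
  n = 5: C(5, 5) = 1; 1 < 512? YES
  n = 6: C(6, 5) = 6; 6 < 512? YES
  n = 7: C(7, 5) = 21; 21 < 512? YES
  n = 8: C(8, 5) = 56; 56 < 512? YES
  n = 9: C(9, 5) = 126; 126 < 512? YES
  n = 10: C(10, 5) = 252; 252 < 512? YES
  n = 11: C(11, 5) = 462; 462 < 512? YES
  n = 12: C(12, 5) = 792; 792 < 512? NO
  n = 13: C(13, 5) = 1287; 1287 < 512? NO
  n = 14: C(14, 5) = 2002; 2002 < 512? NO
The largest n with C(n, 5) < 512 is n = 11 (where E[X] = 231/256 ≈ 0.902344). Hence R(5, 5) > 11, i.e. R(5, 5) ≥ 12.

Largest n = 11; hence R(5, 5) > 11.


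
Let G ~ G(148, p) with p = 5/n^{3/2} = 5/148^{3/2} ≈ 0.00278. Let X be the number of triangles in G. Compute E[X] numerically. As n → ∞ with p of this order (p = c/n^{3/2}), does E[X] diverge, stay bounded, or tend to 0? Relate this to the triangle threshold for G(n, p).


Number of potential triangles: C(148, 3) = 529396.
Each occurs with probability p³ ≈ (0.00278)³ ≈ 2.14157e-08.
By linearity: E[X] = C(148, 3)·p³ ≈ 529396 · 2.14157e-08 ≈ 0.011.
Since α = 3/2 > 1, p = c/n^{3/2} = o(1/n) is below the triangle threshold p ~ 1/n. Asymptotically E[X] ~ (c³/6)·n^{3(1−α)} = (5³/6)·n^{-1.5} → 0, so by Markov's inequality G has no triangles w.h.p.

E[X] ≈ 0.011; in regime p = Θ(1/n^{3/2}) E[X] tends to 0 (below the triangle threshold p ~ 1/n).


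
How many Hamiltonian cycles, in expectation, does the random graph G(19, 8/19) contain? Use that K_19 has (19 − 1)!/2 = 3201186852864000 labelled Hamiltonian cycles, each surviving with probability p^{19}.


K_19 has (19 − 1)!/2 = 3201186852864000 labelled Hamiltonian cycles.
For each such Hamiltonian cycle H, let X_H = 1 if all 19 edges of H are present in G. Then P[X_H = 1] = p^{19} = (8/19)^{19} = 144115188075855872/1978419655660313589123979.
By linearity: E[X] = Σ_H E[X_H] = 3201186852864000 · p^{19} = 3201186852864000 · 144115188075855872/1978419655660313589123979 = 461339645366452518590934417408000/1978419655660313589123979.
Numerically: E[X] ≈ 2.332e+08.

E[X] = 3201186852864000 · (8/19)^{19} = 461339645366452518590934417408000/1978419655660313589123979 ≈ 2.332e+08.


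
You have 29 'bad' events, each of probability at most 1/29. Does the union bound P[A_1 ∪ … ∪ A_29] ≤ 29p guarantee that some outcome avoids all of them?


Union bound: P[∪_{i=1}^{29} A_i] ≤ Σ_i P[A_i] ≤ 29·p = 29·(1/29) = 1.
Numerically: 1 ≈ 1.000000.
Is 1 < 1? NO.
Since the bound 1 is ≥ 1, the union bound is uninformative here; it does NOT by itself certify existence.

29·p = 1 ≈ 1.000000; existence NOT certified by the union bound.


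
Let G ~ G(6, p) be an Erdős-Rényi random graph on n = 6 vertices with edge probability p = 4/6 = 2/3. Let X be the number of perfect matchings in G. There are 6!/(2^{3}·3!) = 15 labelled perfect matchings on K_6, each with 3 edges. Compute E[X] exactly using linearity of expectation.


K_6 has 6!/(2^{3}·3!) = 15 labelled perfect matchings.
For each such perfect matching H, let X_H = 1 if all 3 edges of H are present in G. Then P[X_H = 1] = p^{3} = (2/3)^{3} = 8/27.
By linearity of expectation: E[X] = Σ_H E[X_H] = 15 · p^{3} = 15 · 8/27 = 40/9.
Numerically: E[X] ≈ 4.44.

E[X] = 15 · (2/3)^{3} = 40/9 ≈ 4.44.


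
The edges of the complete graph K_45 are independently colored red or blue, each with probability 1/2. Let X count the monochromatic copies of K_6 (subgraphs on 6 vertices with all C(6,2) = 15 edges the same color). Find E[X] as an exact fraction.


Let X = Σ_S X_S over the C(45, 6) = 8145060 subsets S of size 6, where X_S = 1 if the K_6 on S is monochromatic.
For a fixed S, the K_6 on S has C(6, 2) = 15 edges. P[all 15 edges red] = (1/2)^15, and likewise for blue, so P[monochromatic] = 2·(1/2)^15 = 2^{1 − 15} = 1/16384.
By linearity of expectation: E[X] = C(45, 6) · 2^{1 − 15} = 8145060 · 1/16384 = 2036265/4096.
Numerically: E[X] ≈ 497.135010.

E[X] = C(45,6)·2^(1−C(6,2)) = 2036265/4096 ≈ 497.135010.


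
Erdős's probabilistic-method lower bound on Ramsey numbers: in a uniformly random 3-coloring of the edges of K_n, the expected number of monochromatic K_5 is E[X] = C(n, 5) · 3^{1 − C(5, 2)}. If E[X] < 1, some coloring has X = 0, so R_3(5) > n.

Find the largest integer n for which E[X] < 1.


We need C(n, 5) · 3^{1 − 10} < 1, i.e. C(n, 5) < 3^{10 − 1} = 19683.
Check values of n near the boundary:
  n = 18: C(18, 5) = 8568; 8568 < 19683? YES
  n = 19: C(19, 5) = 11628; 11628 < 19683? YES
  n = 20: C(20, 5) = 15504; 15504 < 19683? YES
  n = 21: C(21, 5) = 20349; 20349 < 19683? NO
  n = 22: C(22, 5) = 26334; 26334 < 19683? NO
  n = 23: C(23, 5) = 33649; 33649 < 19683? NO
The largest n with C(n, 5) < 19683 is n = 20 (where E[X] = 5168/6561 ≈ 0.7877). Hence R_3(5) > 20, i.e. R_3(5) ≥ 21.

Largest n = 20; hence R_3(5) > 20.


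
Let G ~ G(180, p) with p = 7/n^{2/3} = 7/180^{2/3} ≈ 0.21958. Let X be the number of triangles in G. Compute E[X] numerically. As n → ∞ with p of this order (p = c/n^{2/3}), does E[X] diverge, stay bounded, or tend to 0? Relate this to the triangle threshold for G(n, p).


Number of potential triangles: C(180, 3) = 955860.
Each occurs with probability p³ ≈ (0.21958)³ ≈ 1.0586420e-02.
By linearity: E[X] = C(180, 3)·p³ ≈ 955860 · 1.0586420e-02 ≈ 10119.13519.
Since α = 2/3 < 1, p = c/n^{2/3} ≫ 1/n is above the triangle threshold p ~ 1/n. Asymptotically E[X] ~ (c³/6)·n^{3(1−α)} = (7³/6)·n^{1} → ∞; triangles are abundant w.h.p.

E[X] ≈ 10119.13519; in regime p = Θ(1/n^{2/3}) E[X] diverges (above the triangle threshold p ~ 1/n).


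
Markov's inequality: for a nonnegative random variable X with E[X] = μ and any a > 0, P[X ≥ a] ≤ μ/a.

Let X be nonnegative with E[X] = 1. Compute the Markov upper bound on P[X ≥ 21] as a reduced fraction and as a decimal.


μ = E[X] = 1, a = 21.
Markov: P[X ≥ 21] ≤ μ/a = (1)/21 = 1/21.
Numerically: ≈ 0.0476.
(Since a = 21 > μ = 1.0000, the bound 1/21 is < 1 and informative.)

P[X ≥ 21] ≤ 1/21 ≈ 0.0476.


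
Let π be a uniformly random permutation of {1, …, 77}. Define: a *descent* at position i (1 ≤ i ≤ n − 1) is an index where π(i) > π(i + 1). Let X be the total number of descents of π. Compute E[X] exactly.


Write X = Σ X_I over i = 1, …, 76, with X_I the indicator of one descent.
There are 76 indicators.
For each fixed i, the pair (π(i), π(i+1)) is a uniformly random ordered pair of distinct values from {1, …, 77}; by symmetry P[π(i) > π(i+1)] = 1/2.
By linearity: E[X] = 76 · (1/2) = (77 − 1) · (1/2) = 38 ≈ 38.000.

E[X] = 38 = 38.000.


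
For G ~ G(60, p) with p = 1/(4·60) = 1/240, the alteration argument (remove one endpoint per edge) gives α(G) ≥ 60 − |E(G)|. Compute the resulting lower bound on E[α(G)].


E[|E(G)|] = C(60, 2)·p = 1770 · (1/240) = 59/8.
E[α(G)] ≥ n − E[|E(G)|] = 60 − 59/8 = 421/8.
Numerically: ≈ 52.62500.
(This is only a lower bound; the true E[α(G)] may be larger.)

E[α(G)] ≥ 421/8 ≈ 52.62500.


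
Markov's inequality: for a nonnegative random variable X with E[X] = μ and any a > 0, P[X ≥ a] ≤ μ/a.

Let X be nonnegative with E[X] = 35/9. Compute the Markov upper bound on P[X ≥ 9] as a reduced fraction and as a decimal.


μ = E[X] = 35/9, a = 9.
Markov: P[X ≥ 9] ≤ μ/a = (35/9)/9 = 35/81.
Numerically: ≈ 0.4321.
(Since a = 9 > μ = 3.8889, the bound 35/81 is < 1 and informative.)

P[X ≥ 9] ≤ 35/81 ≈ 0.4321.


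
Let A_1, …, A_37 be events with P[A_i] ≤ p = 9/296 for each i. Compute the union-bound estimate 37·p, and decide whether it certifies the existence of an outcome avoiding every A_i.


Union bound: P[∪_{i=1}^{37} A_i] ≤ Σ_i P[A_i] ≤ 37·p = 37·(9/296) = 9/8.
Numerically: 9/8 ≈ 1.12500.
Is 9/8 < 1? NO.
Since the bound 9/8 is ≥ 1, the union bound is uninformative here; it does NOT by itself certify existence.

37·p = 9/8 ≈ 1.12500; existence NOT certified by the union bound.


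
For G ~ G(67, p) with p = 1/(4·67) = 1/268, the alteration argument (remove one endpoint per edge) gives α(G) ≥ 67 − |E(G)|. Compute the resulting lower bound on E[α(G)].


E[|E(G)|] = C(67, 2)·p = 2211 · (1/268) = 33/4.
E[α(G)] ≥ n − E[|E(G)|] = 67 − 33/4 = 235/4.
Numerically: ≈ 58.750000.
(This is only a lower bound; the true E[α(G)] may be larger.)

E[α(G)] ≥ 235/4 ≈ 58.750000.


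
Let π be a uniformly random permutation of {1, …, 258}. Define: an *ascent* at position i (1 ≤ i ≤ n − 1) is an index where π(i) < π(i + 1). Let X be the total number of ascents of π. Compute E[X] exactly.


Write X = Σ X_I over i = 1, …, 257, with X_I the indicator of one ascent.
There are 257 indicators.
For each fixed i, the pair (π(i), π(i+1)) is a uniformly random ordered pair of distinct values from {1, …, 258}; by symmetry P[π(i) < π(i+1)] = 1/2.
By linearity: E[X] = 257 · (1/2) = (258 − 1) · (1/2) = 257/2 ≈ 128.500000.

E[X] = 257/2 = 128.500000.


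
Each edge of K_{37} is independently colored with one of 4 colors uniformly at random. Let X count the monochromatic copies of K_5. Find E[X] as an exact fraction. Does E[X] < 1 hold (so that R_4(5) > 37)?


E[X] = C(37, 5) · 4^{1 − 10} = 435897 · 4^{−9} = 435897/262144.
As a reduced fraction: E[X] = 435897/262144 ≈ 1.66282.
Is E[X] < 1? NO.
Since E[X] ≥ 1, the first-moment bound is inconclusive at n = 37; it does NOT by itself certify R_4(5) > 37.

E[X] = 435897/262144 ≈ 1.66282; E[X] ≥ 1; first-moment method inconclusive here.


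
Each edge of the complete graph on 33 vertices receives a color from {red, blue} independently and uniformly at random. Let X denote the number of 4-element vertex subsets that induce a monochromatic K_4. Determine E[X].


Let X = Σ_S X_S over the C(33, 4) = 40920 subsets S of size 4, where X_S = 1 if the K_4 on S is monochromatic.
For a fixed S, the K_4 on S has C(4, 2) = 6 edges. P[all 6 edges red] = (1/2)^6, and likewise for blue, so P[monochromatic] = 2·(1/2)^6 = 2^{1 − 6} = 1/32.
Summing: E[X] = C(33, 4) · 2^{1 − 6} = 40920 · 1/32 = 5115/4.
Numerically: E[X] ≈ 1278.75000.

E[X] = C(33,4)·2^(1−C(4,2)) = 5115/4 ≈ 1278.75000.


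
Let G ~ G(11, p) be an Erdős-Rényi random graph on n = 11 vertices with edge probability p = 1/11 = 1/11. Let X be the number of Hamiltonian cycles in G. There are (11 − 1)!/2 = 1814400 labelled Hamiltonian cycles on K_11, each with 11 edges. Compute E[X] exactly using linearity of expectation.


K_11 has (11 − 1)!/2 = 1814400 labelled Hamiltonian cycles.
For each such Hamiltonian cycle H, let X_H = 1 if all 11 edges of H are present in G. Then P[X_H = 1] = p^{11} = (1/11)^{11} = 1/285311670611.
By linearity: E[X] = Σ_H E[X_H] = 1814400 · p^{11} = 1814400 · 1/285311670611 = 1814400/285311670611.
Numerically: E[X] ≈ 6.359e-06.

E[X] = 1814400 · (1/11)^{11} = 1814400/285311670611 ≈ 6.359e-06.


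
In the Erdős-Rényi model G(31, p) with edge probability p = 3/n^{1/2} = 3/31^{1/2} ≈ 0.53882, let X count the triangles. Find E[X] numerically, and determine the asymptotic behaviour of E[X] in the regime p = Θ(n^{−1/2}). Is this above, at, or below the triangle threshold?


Number of potential triangles: C(31, 3) = 4495.
Each occurs with probability p³ ≈ (0.53882)³ ≈ 1.5643042e-01.
By linearity: E[X] = C(31, 3)·p³ ≈ 4495 · 1.5643042e-01 ≈ 703.15476.
Since α = 1/2 < 1, p = c/n^{1/2} ≫ 1/n is above the triangle threshold p ~ 1/n. Asymptotically E[X] ~ (c³/6)·n^{3(1−α)} = (3³/6)·n^{1.5} → ∞; triangles are abundant w.h.p.

E[X] ≈ 703.15476; in regime p = Θ(1/n^{1/2}) E[X] diverges (above the triangle threshold p ~ 1/n).


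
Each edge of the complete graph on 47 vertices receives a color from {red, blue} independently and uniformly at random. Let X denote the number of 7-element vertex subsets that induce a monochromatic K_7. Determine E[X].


Let X = Σ_S X_S over the C(47, 7) = 62891499 subsets S of size 7, where X_S = 1 if the K_7 on S is monochromatic.
For a fixed S, the K_7 on S has C(7, 2) = 21 edges. P[all 21 edges red] = (1/2)^21, and likewise for blue, so P[monochromatic] = 2·(1/2)^21 = 2^{1 − 21} = 1/1048576.
By linearity of expectation: E[X] = C(47, 7) · 2^{1 − 21} = 62891499 · 1/1048576 = 62891499/1048576.
Numerically: E[X] ≈ 59.97801.

E[X] = C(47,7)·2^(1−C(7,2)) = 62891499/1048576 ≈ 59.97801.


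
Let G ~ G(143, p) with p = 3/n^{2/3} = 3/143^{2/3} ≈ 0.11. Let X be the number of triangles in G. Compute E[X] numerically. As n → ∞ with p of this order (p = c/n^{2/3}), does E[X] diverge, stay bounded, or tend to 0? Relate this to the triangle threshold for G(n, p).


Number of potential triangles: C(143, 3) = 477191.
Each occurs with probability p³ ≈ (0.11)³ ≈ 1.32036e-03.
By linearity: E[X] = C(143, 3)·p³ ≈ 477191 · 1.32036e-03 ≈ 630.063.
Since α = 2/3 < 1, p = c/n^{2/3} ≫ 1/n is above the triangle threshold p ~ 1/n. Asymptotically E[X] ~ (c³/6)·n^{3(1−α)} = (3³/6)·n^{1} → ∞; triangles are abundant w.h.p.

E[X] ≈ 630.063; in regime p = Θ(1/n^{2/3}) E[X] diverges (above the triangle threshold p ~ 1/n).


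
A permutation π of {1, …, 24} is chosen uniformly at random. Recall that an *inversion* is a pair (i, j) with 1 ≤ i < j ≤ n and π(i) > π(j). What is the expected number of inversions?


Write X = Σ X_I over the C(24, 2) = 276 pairs i < j, with X_I the indicator of one inversion.
There are 276 indicators.
For each fixed pair i < j, the values π(i) and π(j) are two distinct elements of {1, …, 24} in uniformly random order; by symmetry P[π(i) > π(j)] = 1/2.
By linearity: E[X] = 276 · (1/2) = C(24, 2) · (1/2) = 276/2 = 138 ≈ 138.00000.

E[X] = 138 = 138.00000.


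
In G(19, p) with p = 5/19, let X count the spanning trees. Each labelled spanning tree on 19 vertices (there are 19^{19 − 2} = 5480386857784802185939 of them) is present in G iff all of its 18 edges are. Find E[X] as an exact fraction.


K_19 has 19^{19 − 2} = 5480386857784802185939 labelled spanning trees.
For each such spanning tree H, let X_H = 1 if all 18 edges of H are present in G. Then P[X_H = 1] = p^{18} = (5/19)^{18} = 3814697265625/104127350297911241532841.
By linearity of expectation: E[X] = Σ_H E[X_H] = 5480386857784802185939 · p^{18} = 5480386857784802185939 · 3814697265625/104127350297911241532841 = 3814697265625/19.
Numerically: E[X] ≈ 2.0077e+11.

E[X] = 5480386857784802185939 · (5/19)^{18} = 3814697265625/19 ≈ 2.0077e+11.


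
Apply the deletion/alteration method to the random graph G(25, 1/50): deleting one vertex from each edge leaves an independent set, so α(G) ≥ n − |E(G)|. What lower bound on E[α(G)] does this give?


E[|E(G)|] = C(25, 2)·p = 300 · (1/50) = 6.
E[α(G)] ≥ n − E[|E(G)|] = 25 − 6 = 19.
Numerically: ≈ 19.0000.
(This is only a lower bound; the true E[α(G)] may be larger.)

E[α(G)] ≥ 19 ≈ 19.0000.


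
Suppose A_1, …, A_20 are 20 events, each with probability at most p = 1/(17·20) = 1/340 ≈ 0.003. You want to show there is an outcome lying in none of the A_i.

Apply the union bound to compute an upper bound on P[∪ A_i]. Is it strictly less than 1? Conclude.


Union bound: P[∪_{i=1}^{20} A_i] ≤ Σ_i P[A_i] ≤ 20·p = 20·(1/340) = 1/17.
Numerically: 1/17 ≈ 0.059.
Is 1/17 < 1? YES.
Since P[∪ A_i] ≤ 1/17 < 1, the complement has P[∩ A_i^c] ≥ 1 − 1/17 = 16/17 > 0, so some outcome avoids every A_i.

20·p = 1/17 ≈ 0.059; existence CERTIFIED by the union bound.
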